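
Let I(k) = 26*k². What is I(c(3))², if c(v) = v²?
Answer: 4435236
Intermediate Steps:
I(c(3))² = (26*(3²)²)² = (26*9²)² = (26*81)² = 2106² = 4435236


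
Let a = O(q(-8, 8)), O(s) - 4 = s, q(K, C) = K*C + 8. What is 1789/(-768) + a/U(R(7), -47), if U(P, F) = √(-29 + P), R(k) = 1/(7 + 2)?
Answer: -1789/768 + 6*I*√65/5 ≈ -2.3294 + 9.6747*I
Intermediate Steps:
q(K, C) = 8 + C*K (q(K, C) = C*K + 8 = 8 + C*K)
R(k) = ⅑ (R(k) = 1/9 = ⅑)
O(s) = 4 + s
a = -52 (a = 4 + (8 + 8*(-8)) = 4 + (8 - 64) = 4 - 56 = -52)
1789/(-768) + a/U(R(7), -47) = 1789/(-768) - 52/√(-29 + ⅑) = 1789*(-1/768) - 52*(-3*I*√65/130) = -1789/768 - 52*(-3*I*√65/130) = -1789/768 - (-6)*I*√65/5 = -1789/768 + 6*I*√65/5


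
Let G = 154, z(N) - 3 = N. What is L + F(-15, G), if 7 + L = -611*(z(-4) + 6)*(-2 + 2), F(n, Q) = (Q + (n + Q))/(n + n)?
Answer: -503/30 ≈ -16.767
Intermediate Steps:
z(N) = 3 + N
F(n, Q) = (n + 2*Q)/(2*n) (F(n, Q) = (Q + (Q + n))/((2*n)) = (n + 2*Q)*(1/(2*n)) = (n + 2*Q)/(2*n))
L = -7 (L = -7 - 611*((3 - 4) + 6)*(-2 + 2) = -7 - 611*(-1 + 6)*0 = -7 - 3055*0 = -7 - 611*0 = -7 + 0 = -7)
L + F(-15, G) = -7 + (154 + (½)*(-15))/(-15) = -7 - (154 - 15/2)/15 = -7 - 1/15*293/2 = -7 - 293/30 = -503/30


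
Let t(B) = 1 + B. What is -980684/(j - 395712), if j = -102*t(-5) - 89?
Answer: 980684/395393 ≈ 2.4803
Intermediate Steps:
j = 319 (j = -102*(1 - 5) - 89 = -102*(-4) - 89 = 408 - 89 = 319)
-980684/(j - 395712) = -980684/(319 - 395712) = -980684/(-395393) = -980684*(-1/395393) = 980684/395393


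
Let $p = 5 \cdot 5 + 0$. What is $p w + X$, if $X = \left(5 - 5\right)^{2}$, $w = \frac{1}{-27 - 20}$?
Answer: $- \frac{25}{47} \approx -0.53191$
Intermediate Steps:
$w = - \frac{1}{47}$ ($w = \frac{1}{-47} = - \frac{1}{47} \approx -0.021277$)
$X = 0$ ($X = 0^{2} = 0$)
$p = 25$ ($p = 25 + 0 = 25$)
$p w + X = 25 \left(- \frac{1}{47}\right) + 0 = - \frac{25}{47} + 0 = - \frac{25}{47}$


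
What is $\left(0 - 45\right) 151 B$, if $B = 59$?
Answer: $-400905$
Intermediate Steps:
$\left(0 - 45\right) 151 B = \left(0 - 45\right) 151 \cdot 59 = \left(-45\right) 151 \cdot 59 = \left(-6795\right) 59 = -400905$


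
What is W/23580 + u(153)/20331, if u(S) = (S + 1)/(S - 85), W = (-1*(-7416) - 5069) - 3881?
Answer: -14702333/226385685 ≈ -0.064944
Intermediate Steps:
W = -1534 (W = (7416 - 5069) - 3881 = 2347 - 3881 = -1534)
u(S) = (1 + S)/(-85 + S)
W/23580 + u(153)/20331 = -1534/23580 + ((1 + 153)/(-85 + 153))/20331 = -1534*1/23580 + (154/68)*(1/20331) = -767/11790 + ((1/68)*154)*(1/20331) = -767/11790 + (77/34)*(1/20331) = -767/11790 + 77/691254 = -14702333/226385685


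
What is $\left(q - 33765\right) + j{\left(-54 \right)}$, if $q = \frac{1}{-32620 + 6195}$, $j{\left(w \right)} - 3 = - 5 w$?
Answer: $- \frac{885026101}{26425} \approx -33492.0$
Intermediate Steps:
$j{\left(w \right)} = 3 - 5 w$
$q = - \frac{1}{26425}$ ($q = \frac{1}{-26425} = - \frac{1}{26425} \approx -3.7843 \cdot 10^{-5}$)
$\left(q - 33765\right) + j{\left(-54 \right)} = \left(- \frac{1}{26425} - 33765\right) + \left(3 - -270\right) = - \frac{892240126}{26425} + \left(3 + 270\right) = - \frac{892240126}{26425} + 273 = - \frac{885026101}{26425}$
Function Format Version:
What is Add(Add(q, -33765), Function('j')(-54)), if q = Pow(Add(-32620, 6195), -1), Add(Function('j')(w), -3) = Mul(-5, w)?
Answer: Rational(-885026101, 26425) ≈ -33492.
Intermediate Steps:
Function('j')(w) = Add(3, Mul(-5, w))
q = Rational(-1, 26425) (q = Pow(-26425, -1) = Rational(-1, 26425) ≈ -3.7843e-5)
Add(Add(q, -33765), Function('j')(-54)) = Add(Add(Rational(-1, 26425), -33765), Add(3, Mul(-5, -54))) = Add(Rational(-892240126, 26425), Add(3, 270)) = Add(Rational(-892240126, 26425), 273) = Rational(-885026101, 26425)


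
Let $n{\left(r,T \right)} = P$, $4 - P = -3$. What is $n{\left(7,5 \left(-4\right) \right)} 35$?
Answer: $245$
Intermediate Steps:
$P = 7$ ($P = 4 - -3 = 4 + 3 = 7$)
$n{\left(r,T \right)} = 7$
$n{\left(7,5 \left(-4\right) \right)} 35 = 7 \cdot 35 = 245$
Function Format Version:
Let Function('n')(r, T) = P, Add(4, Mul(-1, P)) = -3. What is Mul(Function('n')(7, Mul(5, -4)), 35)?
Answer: 245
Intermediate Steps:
P = 7 (P = Add(4, Mul(-1, -3)) = Add(4, 3) = 7)
Function('n')(r, T) = 7
Mul(Function('n')(7, Mul(5, -4)), 35) = Mul(7, 35) = 245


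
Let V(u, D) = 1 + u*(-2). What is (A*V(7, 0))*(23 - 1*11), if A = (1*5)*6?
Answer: -4680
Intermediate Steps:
V(u, D) = 1 - 2*u
A = 30 (A = 5*6 = 30)
(A*V(7, 0))*(23 - 1*11) = (30*(1 - 2*7))*(23 - 1*11) = (30*(1 - 14))*(23 - 11) = (30*(-13))*12 = -390*12 = -4680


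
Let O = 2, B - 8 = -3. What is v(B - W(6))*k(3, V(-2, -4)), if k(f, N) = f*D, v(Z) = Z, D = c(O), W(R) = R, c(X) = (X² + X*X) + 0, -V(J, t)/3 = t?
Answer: -24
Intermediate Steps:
B = 5 (B = 8 - 3 = 5)
V(J, t) = -3*t
c(X) = 2*X² (c(X) = (X² + X²) + 0 = 2*X² + 0 = 2*X²)
D = 8 (D = 2*2² = 2*4 = 8)
k(f, N) = 8*f (k(f, N) = f*8 = 8*f)
v(B - W(6))*k(3, V(-2, -4)) = (5 - 1*6)*(8*3) = (5 - 6)*24 = -1*24 = -24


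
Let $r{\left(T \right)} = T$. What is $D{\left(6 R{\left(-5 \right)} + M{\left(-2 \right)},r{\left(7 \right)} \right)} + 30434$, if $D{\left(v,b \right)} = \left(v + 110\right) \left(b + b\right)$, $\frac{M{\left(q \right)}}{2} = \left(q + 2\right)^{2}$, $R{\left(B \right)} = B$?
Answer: $31554$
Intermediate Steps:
$M{\left(q \right)} = 2 \left(2 + q\right)^{2}$ ($M{\left(q \right)} = 2 \left(q + 2\right)^{2} = 2 \left(2 + q\right)^{2}$)
$D{\left(v,b \right)} = 2 b \left(110 + v\right)$ ($D{\left(v,b \right)} = \left(110 + v\right) 2 b = 2 b \left(110 + v\right)$)
$D{\left(6 R{\left(-5 \right)} + M{\left(-2 \right)},r{\left(7 \right)} \right)} + 30434 = 2 \cdot 7 \left(110 + \left(6 \left(-5\right) + 2 \left(2 - 2\right)^{2}\right)\right) + 30434 = 2 \cdot 7 \left(110 - \left(30 - 2 \cdot 0^{2}\right)\right) + 30434 = 2 \cdot 7 \left(110 + \left(-30 + 2 \cdot 0\right)\right) + 30434 = 2 \cdot 7 \left(110 + \left(-30 + 0\right)\right) + 30434 = 2 \cdot 7 \left(110 - 30\right) + 30434 = 2 \cdot 7 \cdot 80 + 30434 = 1120 + 30434 = 31554$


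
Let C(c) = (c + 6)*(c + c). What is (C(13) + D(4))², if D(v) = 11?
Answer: 255025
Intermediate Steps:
C(c) = 2*c*(6 + c) (C(c) = (6 + c)*(2*c) = 2*c*(6 + c))
(C(13) + D(4))² = (2*13*(6 + 13) + 11)² = (2*13*19 + 11)² = (494 + 11)² = 505² = 255025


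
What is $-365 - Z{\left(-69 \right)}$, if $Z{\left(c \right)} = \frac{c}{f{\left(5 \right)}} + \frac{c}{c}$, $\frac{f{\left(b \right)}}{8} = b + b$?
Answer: $- \frac{29211}{80} \approx -365.14$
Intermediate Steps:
$f{\left(b \right)} = 16 b$ ($f{\left(b \right)} = 8 \left(b + b\right) = 8 \cdot 2 b = 16 b$)
$Z{\left(c \right)} = 1 + \frac{c}{80}$ ($Z{\left(c \right)} = \frac{c}{16 \cdot 5} + \frac{c}{c} = \frac{c}{80} + 1 = 1 + \frac{c}{80}$)
$-365 - Z{\left(-69 \right)} = -365 - \left(1 + \frac{1}{80} \left(-69\right)\right) = -365 - \left(1 - \frac{69}{80}\right) = -365 - \frac{11}{80} = - \frac{29211}{80}$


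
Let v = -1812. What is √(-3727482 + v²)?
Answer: I*√444138 ≈ 666.44*I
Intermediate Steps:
√(-3727482 + v²) = √(-3727482 + (-1812)²) = √(-3727482 + 3283344) = √(-444138) = I*√444138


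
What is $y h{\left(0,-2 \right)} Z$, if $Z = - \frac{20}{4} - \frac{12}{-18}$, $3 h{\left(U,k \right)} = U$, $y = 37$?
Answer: $0$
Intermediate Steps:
$h{\left(U,k \right)} = \frac{U}{3}$
$Z = - \frac{13}{3}$ ($Z = \left(-20\right) \frac{1}{4} - - \frac{2}{3} = -5 + \frac{2}{3} = - \frac{13}{3} \approx -4.3333$)
$y h{\left(0,-2 \right)} Z = 37 \cdot \frac{1}{3} \cdot 0 \left(- \frac{13}{3}\right) = 37 \cdot 0 \left(- \frac{13}{3}\right) = 0 \left(- \frac{13}{3}\right) = 0$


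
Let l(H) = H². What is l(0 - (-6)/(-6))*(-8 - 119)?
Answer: -127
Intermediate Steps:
l(0 - (-6)/(-6))*(-8 - 119) = (0 - (-6)/(-6))²*(-8 - 119) = (0 - (-6)*(-1)/6)²*(-127) = (0 - 1*1)²*(-127) = (0 - 1)²*(-127) = (-1)²*(-127) = 1*(-127) = -127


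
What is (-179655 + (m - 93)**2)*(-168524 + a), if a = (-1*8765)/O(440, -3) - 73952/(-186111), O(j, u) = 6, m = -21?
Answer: 3514946456636137/124074 ≈ 2.8329e+10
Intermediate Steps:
a = -543606401/372222 (a = -1*8765/6 - 73952/(-186111) = -8765*1/6 - 73952*(-1/186111) = -8765/6 + 73952/186111 = -543606401/372222 ≈ -1460.4)
(-179655 + (m - 93)**2)*(-168524 + a) = (-179655 + (-21 - 93)**2)*(-168524 - 543606401/372222) = (-179655 + (-114)**2)*(-63271946729/372222) = (-179655 + 12996)*(-63271946729/372222) = -166659*(-63271946729/372222) = 3514946456636137/124074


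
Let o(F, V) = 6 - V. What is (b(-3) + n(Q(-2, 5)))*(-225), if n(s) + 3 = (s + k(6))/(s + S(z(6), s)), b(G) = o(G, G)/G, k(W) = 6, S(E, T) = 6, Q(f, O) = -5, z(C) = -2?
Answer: 1125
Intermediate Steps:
b(G) = (6 - G)/G
n(s) = -2 (n(s) = -3 + (s + 6)/(s + 6) = -3 + (6 + s)/(6 + s) = -3 + 1 = -2)
(b(-3) + n(Q(-2, 5)))*(-225) = ((6 - 1*(-3))/(-3) - 2)*(-225) = (-(6 + 3)/3 - 2)*(-225) = (-⅓*9 - 2)*(-225) = (-3 - 2)*(-225) = -5*(-225) = 1125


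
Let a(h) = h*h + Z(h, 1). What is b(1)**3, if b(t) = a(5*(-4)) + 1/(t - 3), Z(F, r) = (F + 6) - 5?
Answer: 440711081/8 ≈ 5.5089e+7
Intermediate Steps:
Z(F, r) = 1 + F (Z(F, r) = (6 + F) - 5 = 1 + F)
a(h) = 1 + h + h**2 (a(h) = h*h + (1 + h) = h**2 + (1 + h) = 1 + h + h**2)
b(t) = 381 + 1/(-3 + t) (b(t) = (1 + 5*(-4) + (5*(-4))**2) + 1/(t - 3) = (1 - 20 + (-20)**2) + 1/(-3 + t) = (1 - 20 + 400) + 1/(-3 + t) = 381 + 1/(-3 + t))
b(1)**3 = ((-1142 + 381*1)/(-3 + 1))**3 = ((-1142 + 381)/(-2))**3 = (-1/2*(-761))**3 = (761/2)**3 = 440711081/8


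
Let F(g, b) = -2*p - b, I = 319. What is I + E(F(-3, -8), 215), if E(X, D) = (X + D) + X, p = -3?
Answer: 562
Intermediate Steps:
F(g, b) = 6 - b (F(g, b) = -2*(-3) - b = 6 - b)
E(X, D) = D + 2*X (E(X, D) = (D + X) + X = D + 2*X)
I + E(F(-3, -8), 215) = 319 + (215 + 2*(6 - 1*(-8))) = 319 + (215 + 2*(6 + 8)) = 319 + (215 + 2*14) = 319 + (215 + 28) = 319 + 243 = 562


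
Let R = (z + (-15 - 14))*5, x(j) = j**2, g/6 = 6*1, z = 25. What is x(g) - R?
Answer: 1316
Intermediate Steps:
g = 36 (g = 6*(6*1) = 6*6 = 36)
R = -20 (R = (25 + (-15 - 14))*5 = (25 - 29)*5 = -4*5 = -20)
x(g) - R = 36**2 - 1*(-20) = 1296 + 20 = 1316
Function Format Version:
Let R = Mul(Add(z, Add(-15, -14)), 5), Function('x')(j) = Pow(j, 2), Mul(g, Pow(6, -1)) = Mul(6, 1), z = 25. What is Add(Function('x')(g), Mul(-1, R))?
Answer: 1316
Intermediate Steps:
g = 36 (g = Mul(6, Mul(6, 1)) = Mul(6, 6) = 36)
R = -20 (R = Mul(Add(25, Add(-15, -14)), 5) = Mul(Add(25, -29), 5) = Mul(-4, 5) = -20)
Add(Function('x')(g), Mul(-1, R)) = Add(Pow(36, 2), Mul(-1, -20)) = Add(1296, 20) = 1316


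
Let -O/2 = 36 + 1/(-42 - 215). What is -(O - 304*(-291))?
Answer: -22716746/257 ≈ -88392.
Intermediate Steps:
O = -18502/257 (O = -2*(36 + 1/(-42 - 215)) = -2*(36 + 1/(-257)) = -2*(36 - 1/257) = -2*9251/257 = -18502/257 ≈ -71.992)
-(O - 304*(-291)) = -(-18502/257 - 304*(-291)) = -(-18502/257 + 88464) = -1*22716746/257 = -22716746/257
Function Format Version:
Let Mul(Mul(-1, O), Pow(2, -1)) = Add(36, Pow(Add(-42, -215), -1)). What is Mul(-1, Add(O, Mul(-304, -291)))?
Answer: Rational(-22716746, 257) ≈ -88392.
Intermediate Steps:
O = Rational(-18502, 257) (O = Mul(-2, Add(36, Pow(Add(-42, -215), -1))) = Mul(-2, Add(36, Pow(-257, -1))) = Mul(-2, Add(36, Rational(-1, 257))) = Mul(-2, Rational(9251, 257)) = Rational(-18502, 257) ≈ -71.992)
Mul(-1, Add(O, Mul(-304, -291))) = Mul(-1, Add(Rational(-18502, 257), Mul(-304, -291))) = Mul(-1, Add(Rational(-18502, 257), 88464)) = Mul(-1, Rational(22716746, 257)) = Rational(-22716746, 257)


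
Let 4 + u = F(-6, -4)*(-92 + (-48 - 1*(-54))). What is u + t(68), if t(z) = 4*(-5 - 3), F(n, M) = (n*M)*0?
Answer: -36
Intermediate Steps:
F(n, M) = 0 (F(n, M) = (M*n)*0 = 0)
t(z) = -32 (t(z) = 4*(-8) = -32)
u = -4 (u = -4 + 0*(-92 + (-48 - 1*(-54))) = -4 + 0*(-92 + (-48 + 54)) = -4 + 0*(-92 + 6) = -4 + 0*(-86) = -4 + 0 = -4)
u + t(68) = -4 - 32 = -36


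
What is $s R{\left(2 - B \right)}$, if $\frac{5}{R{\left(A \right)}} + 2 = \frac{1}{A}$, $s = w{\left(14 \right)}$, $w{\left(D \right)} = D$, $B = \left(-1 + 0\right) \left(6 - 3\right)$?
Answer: $- \frac{350}{9} \approx -38.889$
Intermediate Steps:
$B = -3$ ($B = \left(-1\right) 3 = -3$)
$s = 14$
$R{\left(A \right)} = \frac{5}{-2 + \frac{1}{A}}$
$s R{\left(2 - B \right)} = 14 \left(- \frac{5 \left(2 - -3\right)}{-1 + 2 \left(2 - -3\right)}\right) = 14 \left(- \frac{5 \left(2 + 3\right)}{-1 + 2 \left(2 + 3\right)}\right) = 14 \left(\left(-5\right) 5 \frac{1}{-1 + 2 \cdot 5}\right) = 14 \left(\left(-5\right) 5 \frac{1}{-1 + 10}\right) = 14 \left(\left(-5\right) 5 \cdot \frac{1}{9}\right) = 14 \left(- \frac{25}{9}\right) = - \frac{350}{9}$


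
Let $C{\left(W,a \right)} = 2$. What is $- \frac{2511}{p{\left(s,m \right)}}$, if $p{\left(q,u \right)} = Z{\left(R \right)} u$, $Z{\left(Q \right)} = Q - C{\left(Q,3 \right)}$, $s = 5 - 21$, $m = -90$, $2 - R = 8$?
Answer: $- \frac{279}{80} \approx -3.4875$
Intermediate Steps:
$R = -6$ ($R = 2 - 8 = -6$)
$s = -16$
$Z{\left(Q \right)} = -2 + Q$ ($Z{\left(Q \right)} = Q - 2 = -2 + Q$)
$p{\left(q,u \right)} = - 8 u$ ($p{\left(q,u \right)} = \left(-2 - 6\right) u = - 8 u$)
$- \frac{2511}{p{\left(s,m \right)}} = - \frac{2511}{\left(-8\right) \left(-90\right)} = - \frac{2511}{720} = \left(-2511\right) \frac{1}{720} = - \frac{279}{80}$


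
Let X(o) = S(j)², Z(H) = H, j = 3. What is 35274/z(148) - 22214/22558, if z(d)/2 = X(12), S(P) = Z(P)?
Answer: 66275920/33837 ≈ 1958.7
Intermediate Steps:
S(P) = P
X(o) = 9 (X(o) = 3² = 9)
z(d) = 18 (z(d) = 2*9 = 18)
35274/z(148) - 22214/22558 = 35274/18 - 22214/22558 = 35274*(1/18) - 22214*1/22558 = 5879/3 - 11107/11279 = 66275920/33837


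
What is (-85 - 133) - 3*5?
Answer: -233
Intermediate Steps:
(-85 - 133) - 3*5 = -218 - 15 = -233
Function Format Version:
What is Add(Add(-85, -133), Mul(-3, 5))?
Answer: -233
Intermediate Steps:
Add(Add(-85, -133), Mul(-3, 5)) = Add(-218, -15) = -233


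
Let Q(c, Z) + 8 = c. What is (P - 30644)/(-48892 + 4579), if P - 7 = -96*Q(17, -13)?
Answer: 31501/44313 ≈ 0.71087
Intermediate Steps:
Q(c, Z) = -8 + c
P = -857 (P = 7 - 96*(-8 + 17) = 7 - 96*9 = 7 - 864 = -857)
(P - 30644)/(-48892 + 4579) = (-857 - 30644)/(-48892 + 4579) = -31501/(-44313) = -31501*(-1/44313) = 31501/44313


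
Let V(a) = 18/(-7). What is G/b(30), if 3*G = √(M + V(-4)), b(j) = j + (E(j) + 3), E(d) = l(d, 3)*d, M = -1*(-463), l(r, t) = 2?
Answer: √22561/1953 ≈ 0.076909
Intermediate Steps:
M = 463
E(d) = 2*d
V(a) = -18/7 (V(a) = 18*(-⅐) = -18/7)
b(j) = 3 + 3*j (b(j) = j + (2*j + 3) = j + (3 + 2*j) = 3 + 3*j)
G = √22561/21 (G = √(463 - 18/7)/3 = √(3223/7)/3 = (√22561/7)/3 = √22561/21 ≈ 7.1525)
G/b(30) = (√22561/21)/(3 + 3*30) = (√22561/21)/(3 + 90) = (√22561/21)/93 = (√22561/21)*(1/93) = √22561/1953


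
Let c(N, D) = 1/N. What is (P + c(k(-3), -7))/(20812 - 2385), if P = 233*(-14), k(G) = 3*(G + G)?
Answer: -58717/331686 ≈ -0.17703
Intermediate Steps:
k(G) = 6*G (k(G) = 3*(2*G) = 6*G)
P = -3262
(P + c(k(-3), -7))/(20812 - 2385) = (-3262 + 1/(6*(-3)))/(20812 - 2385) = (-3262 + 1/(-18))/18427 = (-3262 - 1/18)*(1/18427) = -58717/18*1/18427 = -58717/331686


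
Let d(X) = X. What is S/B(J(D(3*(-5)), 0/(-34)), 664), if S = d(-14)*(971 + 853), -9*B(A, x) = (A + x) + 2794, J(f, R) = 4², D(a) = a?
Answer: 12768/193 ≈ 66.155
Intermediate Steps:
J(f, R) = 16
B(A, x) = -2794/9 - A/9 - x/9 (B(A, x) = -((A + x) + 2794)/9 = -(2794 + A + x)/9 = -2794/9 - A/9 - x/9)
S = -25536 (S = -14*(971 + 853) = -14*1824 = -25536)
S/B(J(D(3*(-5)), 0/(-34)), 664) = -25536/(-2794/9 - ⅑*16 - ⅑*664) = -25536/(-2794/9 - 16/9 - 664/9) = -25536/(-386) = -25536*(-1/386) = 12768/193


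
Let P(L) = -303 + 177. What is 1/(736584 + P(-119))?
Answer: 1/736458 ≈ 1.3579e-6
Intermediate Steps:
P(L) = -126
1/(736584 + P(-119)) = 1/(736584 - 126) = 1/736458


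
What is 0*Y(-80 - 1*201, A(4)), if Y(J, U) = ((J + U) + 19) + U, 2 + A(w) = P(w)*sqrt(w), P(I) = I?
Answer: 0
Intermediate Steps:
A(w) = -2 + w**(3/2) (A(w) = -2 + w*sqrt(w) = -2 + w**(3/2))
Y(J, U) = 19 + J + 2*U (Y(J, U) = (19 + J + U) + U = 19 + J + 2*U)
0*Y(-80 - 1*201, A(4)) = 0*(19 + (-80 - 1*201) + 2*(-2 + 4**(3/2))) = 0*(19 + (-80 - 201) + 2*(-2 + 8)) = 0*(19 - 281 + 2*6) = 0*(19 - 281 + 12) = 0*(-250) = 0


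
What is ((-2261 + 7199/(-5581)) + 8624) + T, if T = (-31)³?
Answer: -130758867/5581 ≈ -23429.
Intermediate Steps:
T = -29791
((-2261 + 7199/(-5581)) + 8624) + T = ((-2261 + 7199/(-5581)) + 8624) - 29791 = ((-2261 + 7199*(-1/5581)) + 8624) - 29791 = ((-2261 - 7199/5581) + 8624) - 29791 = (-12625840/5581 + 8624) - 29791 = 35504704/5581 - 29791 = -130758867/5581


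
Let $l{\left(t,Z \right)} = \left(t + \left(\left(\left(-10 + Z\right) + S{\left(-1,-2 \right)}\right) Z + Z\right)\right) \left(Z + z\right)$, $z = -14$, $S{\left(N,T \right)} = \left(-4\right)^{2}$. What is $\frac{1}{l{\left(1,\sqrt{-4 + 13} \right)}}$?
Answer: $- \frac{1}{341} \approx -0.0029326$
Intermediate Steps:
$S{\left(N,T \right)} = 16$
$l{\left(t,Z \right)} = \left(-14 + Z\right) \left(Z + t + Z \left(6 + Z\right)\right)$ ($l{\left(t,Z \right)} = \left(t + \left(\left(\left(-10 + Z\right) + 16\right) Z + Z\right)\right) \left(Z - 14\right) = \left(t + \left(\left(6 + Z\right) Z + Z\right)\right) \left(-14 + Z\right) = \left(t + \left(Z \left(6 + Z\right) + Z\right)\right) \left(-14 + Z\right) = \left(t + \left(Z + Z \left(6 + Z\right)\right)\right) \left(-14 + Z\right) = \left(Z + t + Z \left(6 + Z\right)\right) \left(-14 + Z\right) = \left(-14 + Z\right) \left(Z + t + Z \left(6 + Z\right)\right)$)
$\frac{1}{l{\left(1,\sqrt{-4 + 13} \right)}} = \frac{1}{\left(\sqrt{-4 + 13}\right)^{3} - 98 \sqrt{-4 + 13} - 14 - 7 \left(\sqrt{-4 + 13}\right)^{2} + \sqrt{-4 + 13} \cdot 1} = \frac{1}{\left(\sqrt{9}\right)^{3} - 98 \sqrt{9} - 14 - 7 \left(\sqrt{9}\right)^{2} + \sqrt{9} \cdot 1} = \frac{1}{3^{3} - 294 - 14 - 7 \cdot 3^{2} + 3 \cdot 1} = \frac{1}{27 - 294 - 14 - 63 + 3} = \frac{1}{-341} = - \frac{1}{341}$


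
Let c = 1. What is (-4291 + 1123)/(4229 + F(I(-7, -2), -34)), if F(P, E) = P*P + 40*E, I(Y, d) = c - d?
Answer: -1584/1439 ≈ -1.1008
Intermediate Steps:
I(Y, d) = 1 - d
F(P, E) = P² + 40*E
(-4291 + 1123)/(4229 + F(I(-7, -2), -34)) = (-4291 + 1123)/(4229 + ((1 - 1*(-2))² + 40*(-34))) = -3168/(4229 + ((1 + 2)² - 1360)) = -3168/(4229 + (3² - 1360)) = -3168/(4229 + (9 - 1360)) = -3168/(4229 - 1351) = -3168/2878 = -3168*1/2878 = -1584/1439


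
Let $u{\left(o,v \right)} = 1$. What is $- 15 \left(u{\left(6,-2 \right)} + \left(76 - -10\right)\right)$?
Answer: $-1305$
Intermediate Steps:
$- 15 \left(u{\left(6,-2 \right)} + \left(76 - -10\right)\right) = - 15 \left(1 + \left(76 - -10\right)\right) = - 15 \left(1 + \left(76 + 10\right)\right) = - 15 \left(1 + 86\right) = \left(-15\right) 87 = -1305$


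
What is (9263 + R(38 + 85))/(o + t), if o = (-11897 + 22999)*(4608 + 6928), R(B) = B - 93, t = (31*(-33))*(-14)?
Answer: 9293/128086994 ≈ 7.2552e-5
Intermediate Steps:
t = 14322 (t = -1023*(-14) = 14322)
R(B) = -93 + B
o = 128072672 (o = 11102*11536 = 128072672)
(9263 + R(38 + 85))/(o + t) = (9263 + (-93 + (38 + 85)))/(128072672 + 14322) = (9263 + (-93 + 123))/128086994 = (9263 + 30)*(1/128086994) = 9293*(1/128086994) = 9293/128086994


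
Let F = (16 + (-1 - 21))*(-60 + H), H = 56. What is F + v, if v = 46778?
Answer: 46802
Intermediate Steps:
F = 24 (F = (16 + (-1 - 21))*(-60 + 56) = (16 - 22)*(-4) = -6*(-4) = 24)
F + v = 24 + 46778 = 46802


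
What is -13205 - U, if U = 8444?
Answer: -21649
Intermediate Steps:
-13205 - U = -13205 - 1*8444 = -13205 - 8444 = -21649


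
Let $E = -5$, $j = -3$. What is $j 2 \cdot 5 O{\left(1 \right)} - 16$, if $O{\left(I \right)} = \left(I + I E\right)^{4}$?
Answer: $-7696$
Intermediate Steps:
$O{\left(I \right)} = 256 I^{4}$ ($O{\left(I \right)} = \left(I + I \left(-5\right)\right)^{4} = \left(I - 5 I\right)^{4} = \left(- 4 I\right)^{4} = 256 I^{4}$)
$j 2 \cdot 5 O{\left(1 \right)} - 16 = \left(-3\right) 2 \cdot 5 \cdot 256 \cdot 1^{4} - 16 = \left(-6\right) 5 \cdot 256 \cdot 1 - 16 = \left(-30\right) 256 - 16 = -7680 - 16 = -7696$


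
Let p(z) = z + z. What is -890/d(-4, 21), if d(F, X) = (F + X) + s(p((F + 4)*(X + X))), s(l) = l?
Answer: -890/17 ≈ -52.353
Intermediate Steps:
p(z) = 2*z
d(F, X) = F + X + 4*X*(4 + F) (d(F, X) = (F + X) + 2*((F + 4)*(X + X)) = (F + X) + 2*((4 + F)*(2*X)) = (F + X) + 2*(2*X*(4 + F)) = (F + X) + 4*X*(4 + F) = F + X + 4*X*(4 + F))
-890/d(-4, 21) = -890/(-4 + 21 + 4*21*(4 - 4)) = -890/(-4 + 21 + 4*21*0) = -890/(-4 + 21 + 0) = -890/17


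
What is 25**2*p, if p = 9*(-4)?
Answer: -22500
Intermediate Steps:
p = -36
25**2*p = 25**2*(-36) = 625*(-36) = -22500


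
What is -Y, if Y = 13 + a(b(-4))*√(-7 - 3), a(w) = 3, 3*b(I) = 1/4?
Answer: -13 - 3*I*√10 ≈ -13.0 - 9.4868*I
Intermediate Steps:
b(I) = 1/12 (b(I) = (⅓)/4 = (⅓)*(¼) = 1/12)
Y = 13 + 3*I*√10 (Y = 13 + 3*√(-7 - 3) = 13 + 3*√(-10) = 13 + 3*(I*√10) = 13 + 3*I*√10 ≈ 13.0 + 9.4868*I)
-Y = -(13 + 3*I*√10) = -13 - 3*I*√10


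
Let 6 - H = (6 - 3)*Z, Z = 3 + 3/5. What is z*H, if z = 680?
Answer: -3264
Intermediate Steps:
Z = 18/5 (Z = 3 + 3*(⅕) = 3 + ⅗ = 18/5 ≈ 3.6000)
H = -24/5 (H = 6 - (6 - 3)*18/5 = 6 - 3*18/5 = 6 - 1*54/5 = 6 - 54/5 = -24/5 ≈ -4.8000)
z*H = 680*(-24/5) = -3264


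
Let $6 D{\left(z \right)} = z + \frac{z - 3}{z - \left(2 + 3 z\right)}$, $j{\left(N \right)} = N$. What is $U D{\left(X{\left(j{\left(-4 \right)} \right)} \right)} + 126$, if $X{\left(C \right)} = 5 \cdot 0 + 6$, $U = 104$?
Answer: $\frac{1584}{7} \approx 226.29$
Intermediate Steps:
$X{\left(C \right)} = 6$ ($X{\left(C \right)} = 0 + 6 = 6$)
$D{\left(z \right)} = \frac{z}{6} + \frac{-3 + z}{6 \left(-2 - 2 z\right)}$ ($D{\left(z \right)} = \frac{z + \frac{z - 3}{z - \left(2 + 3 z\right)}}{6} = \frac{z + \frac{-3 + z}{-2 - 2 z}}{6} = \frac{z}{6} + \frac{-3 + z}{6 \left(-2 - 2 z\right)}$)
$U D{\left(X{\left(j{\left(-4 \right)} \right)} \right)} + 126 = 104 \frac{3 + 6 + 2 \cdot 6^{2}}{12 \left(1 + 6\right)} + 126 = 104 \frac{3 + 6 + 2 \cdot 36}{12 \cdot 7} + 126 = 104 \cdot \frac{1}{12} \cdot \frac{1}{7} \left(3 + 6 + 72\right) + 126 = 104 \cdot \frac{1}{12} \cdot \frac{1}{7} \cdot 81 + 126 = 104 \cdot \frac{27}{28} + 126 = \frac{702}{7} + 126 = \frac{1584}{7}$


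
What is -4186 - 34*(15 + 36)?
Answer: -5920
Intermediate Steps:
-4186 - 34*(15 + 36) = -4186 - 34*51 = -4186 - 1*1734 = -4186 - 1734 = -5920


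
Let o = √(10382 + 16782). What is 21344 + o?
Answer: 21344 + 2*√6791 ≈ 21509.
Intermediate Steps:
o = 2*√6791 (o = √27164 = 2*√6791 ≈ 164.81)
21344 + o = 21344 + 2*√6791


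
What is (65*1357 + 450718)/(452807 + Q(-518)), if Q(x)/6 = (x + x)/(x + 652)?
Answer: 36107841/30334961 ≈ 1.1903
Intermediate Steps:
Q(x) = 12*x/(652 + x) (Q(x) = 6*((x + x)/(x + 652)) = 6*((2*x)/(652 + x)) = 6*(2*x/(652 + x)) = 12*x/(652 + x))
(65*1357 + 450718)/(452807 + Q(-518)) = (65*1357 + 450718)/(452807 + 12*(-518)/(652 - 518)) = (88205 + 450718)/(452807 + 12*(-518)/134) = 538923/(452807 + 12*(-518)*(1/134)) = 538923/(452807 - 3108/67) = 538923/(30334961/67) = 538923*(67/30334961) = 36107841/30334961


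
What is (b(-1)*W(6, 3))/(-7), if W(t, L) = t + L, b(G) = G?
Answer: 9/7 ≈ 1.2857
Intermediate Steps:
W(t, L) = L + t
(b(-1)*W(6, 3))/(-7) = -(3 + 6)/(-7) = -1*9*(-⅐) = -9*(-⅐) = 9/7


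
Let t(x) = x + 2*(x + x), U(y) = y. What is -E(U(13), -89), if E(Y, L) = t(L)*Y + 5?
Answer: 5780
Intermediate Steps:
t(x) = 5*x (t(x) = x + 2*(2*x) = x + 4*x = 5*x)
E(Y, L) = 5 + 5*L*Y (E(Y, L) = (5*L)*Y + 5 = 5*L*Y + 5 = 5 + 5*L*Y)
-E(U(13), -89) = -(5 + 5*(-89)*13) = -(5 - 5785) = -1*(-5780) = 5780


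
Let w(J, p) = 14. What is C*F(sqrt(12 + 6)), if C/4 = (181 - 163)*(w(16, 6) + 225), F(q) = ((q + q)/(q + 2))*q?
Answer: -619488/7 + 929232*sqrt(2)/7 ≈ 99235.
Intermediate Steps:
F(q) = 2*q**2/(2 + q) (F(q) = ((2*q)/(2 + q))*q = (2*q/(2 + q))*q = 2*q**2/(2 + q))
C = 17208 (C = 4*((181 - 163)*(14 + 225)) = 4*(18*239) = 4*4302 = 17208)
C*F(sqrt(12 + 6)) = 17208*(2*(sqrt(12 + 6))**2/(2 + sqrt(12 + 6))) = 17208*(2*(sqrt(18))**2/(2 + sqrt(18))) = 17208*(2*(3*sqrt(2))**2/(2 + 3*sqrt(2))) = 17208*(2*18/(2 + 3*sqrt(2))) = 17208*(36/(2 + 3*sqrt(2))) = 619488/(2 + 3*sqrt(2))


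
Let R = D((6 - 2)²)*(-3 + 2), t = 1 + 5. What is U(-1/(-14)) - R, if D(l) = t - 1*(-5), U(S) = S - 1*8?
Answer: 43/14 ≈ 3.0714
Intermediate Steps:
U(S) = -8 + S (U(S) = S - 8 = -8 + S)
t = 6
D(l) = 11 (D(l) = 6 - 1*(-5) = 6 + 5 = 11)
R = -11 (R = 11*(-3 + 2) = 11*(-1) = -11)
U(-1/(-14)) - R = (-8 - 1/(-14)) - 1*(-11) = (-8 - 1*(-1/14)) + 11 = (-8 + 1/14) + 11 = -111/14 + 11 = 43/14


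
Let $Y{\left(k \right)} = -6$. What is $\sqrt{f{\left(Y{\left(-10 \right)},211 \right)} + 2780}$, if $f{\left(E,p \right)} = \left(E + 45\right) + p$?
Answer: $\sqrt{3030} \approx 55.045$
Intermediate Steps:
$f{\left(E,p \right)} = 45 + E + p$ ($f{\left(E,p \right)} = \left(45 + E\right) + p = 45 + E + p$)
$\sqrt{f{\left(Y{\left(-10 \right)},211 \right)} + 2780} = \sqrt{\left(45 - 6 + 211\right) + 2780} = \sqrt{250 + 2780} = \sqrt{3030}$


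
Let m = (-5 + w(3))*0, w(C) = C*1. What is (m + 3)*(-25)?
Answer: -75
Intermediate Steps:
w(C) = C
m = 0 (m = (-5 + 3)*0 = -2*0 = 0)
(m + 3)*(-25) = (0 + 3)*(-25) = 3*(-25) = -75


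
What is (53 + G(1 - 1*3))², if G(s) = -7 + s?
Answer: 1936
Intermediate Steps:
(53 + G(1 - 1*3))² = (53 + (-7 + (1 - 1*3)))² = (53 + (-7 + (1 - 3)))² = (53 + (-7 - 2))² = (53 - 9)² = 44² = 1936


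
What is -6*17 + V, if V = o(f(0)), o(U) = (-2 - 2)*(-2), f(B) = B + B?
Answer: -94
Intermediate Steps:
f(B) = 2*B
o(U) = 8 (o(U) = -4*(-2) = 8)
V = 8
-6*17 + V = -6*17 + 8 = -102 + 8 = -94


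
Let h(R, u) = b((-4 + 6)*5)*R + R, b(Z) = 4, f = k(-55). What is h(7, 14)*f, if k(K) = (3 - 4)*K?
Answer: 1925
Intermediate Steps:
k(K) = -K
f = 55 (f = -1*(-55) = 55)
h(R, u) = 5*R (h(R, u) = 4*R + R = 5*R)
h(7, 14)*f = (5*7)*55 = 35*55 = 1925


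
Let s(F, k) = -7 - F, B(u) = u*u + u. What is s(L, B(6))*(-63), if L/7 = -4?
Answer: -1323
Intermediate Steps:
L = -28 (L = 7*(-4) = -28)
B(u) = u + u² (B(u) = u² + u = u + u²)
s(L, B(6))*(-63) = (-7 - 1*(-28))*(-63) = (-7 + 28)*(-63) = 21*(-63) = -1323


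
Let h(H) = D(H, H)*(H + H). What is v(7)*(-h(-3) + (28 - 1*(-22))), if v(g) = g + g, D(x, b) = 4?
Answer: 1036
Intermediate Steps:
h(H) = 8*H (h(H) = 4*(H + H) = 4*(2*H) = 8*H)
v(g) = 2*g
v(7)*(-h(-3) + (28 - 1*(-22))) = (2*7)*(-8*(-3) + (28 - 1*(-22))) = 14*(-1*(-24) + (28 + 22)) = 14*(24 + 50) = 14*74 = 1036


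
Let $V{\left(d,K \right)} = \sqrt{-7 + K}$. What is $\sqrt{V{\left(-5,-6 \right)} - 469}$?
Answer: $\sqrt{-469 + i \sqrt{13}} \approx 0.08324 + 21.657 i$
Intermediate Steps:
$\sqrt{V{\left(-5,-6 \right)} - 469} = \sqrt{\sqrt{-7 - 6} - 469} = \sqrt{\sqrt{-13} - 469} = \sqrt{i \sqrt{13} - 469} = \sqrt{-469 + i \sqrt{13}}$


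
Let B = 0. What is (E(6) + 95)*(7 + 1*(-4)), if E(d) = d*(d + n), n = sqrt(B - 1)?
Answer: 393 + 18*I ≈ 393.0 + 18.0*I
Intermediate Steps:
n = I (n = sqrt(0 - 1) = sqrt(-1) = I ≈ 1.0*I)
E(d) = d*(I + d) (E(d) = d*(d + I) = d*(I + d))
(E(6) + 95)*(7 + 1*(-4)) = (6*(I + 6) + 95)*(7 + 1*(-4)) = (6*(6 + I) + 95)*(7 - 4) = ((36 + 6*I) + 95)*3 = (131 + 6*I)*3 = 393 + 18*I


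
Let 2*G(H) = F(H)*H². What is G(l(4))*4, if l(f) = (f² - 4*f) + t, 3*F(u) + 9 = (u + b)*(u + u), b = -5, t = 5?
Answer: -150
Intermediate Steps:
F(u) = -3 + 2*u*(-5 + u)/3 (F(u) = -3 + ((u - 5)*(u + u))/3 = -3 + ((-5 + u)*(2*u))/3 = -3 + (2*u*(-5 + u))/3 = -3 + 2*u*(-5 + u)/3)
l(f) = 5 + f² - 4*f (l(f) = (f² - 4*f) + 5 = 5 + f² - 4*f)
G(H) = H²*(-3 - 10*H/3 + 2*H²/3)/2 (G(H) = ((-3 - 10*H/3 + 2*H²/3)*H²)/2 = (H²*(-3 - 10*H/3 + 2*H²/3))/2 = H²*(-3 - 10*H/3 + 2*H²/3)/2)
G(l(4))*4 = ((5 + 4² - 4*4)²*(-9 - 10*(5 + 4² - 4*4) + 2*(5 + 4² - 4*4)²)/6)*4 = ((5 + 16 - 16)²*(-9 - 10*(5 + 16 - 16) + 2*(5 + 16 - 16)²)/6)*4 = ((⅙)*5²*(-9 - 10*5 + 2*5²))*4 = ((⅙)*25*(-9 - 50 + 2*25))*4 = ((⅙)*25*(-9 - 50 + 50))*4 = ((⅙)*25*(-9))*4 = -75/2*4 = -150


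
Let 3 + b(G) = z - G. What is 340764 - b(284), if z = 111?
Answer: 340940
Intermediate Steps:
b(G) = 108 - G (b(G) = -3 + (111 - G) = 108 - G)
340764 - b(284) = 340764 - (108 - 1*284) = 340764 - (108 - 284) = 340764 - 1*(-176) = 340764 + 176 = 340940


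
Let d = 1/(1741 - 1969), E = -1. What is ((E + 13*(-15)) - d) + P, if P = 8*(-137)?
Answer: -294575/228 ≈ -1292.0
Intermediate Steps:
d = -1/228 (d = 1/(-228) = -1/228 ≈ -0.0043860)
P = -1096
((E + 13*(-15)) - d) + P = ((-1 + 13*(-15)) - 1*(-1/228)) - 1096 = ((-1 - 195) + 1/228) - 1096 = (-196 + 1/228) - 1096 = -44687/228 - 1096 = -294575/228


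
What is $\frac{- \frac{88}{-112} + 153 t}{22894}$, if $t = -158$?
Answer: $- \frac{338425}{320516} \approx -1.0559$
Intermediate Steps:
$\frac{- \frac{88}{-112} + 153 t}{22894} = \frac{- \frac{88}{-112} + 153 \left(-158\right)}{22894} = \left(\left(-88\right) \left(- \frac{1}{112}\right) - 24174\right) \frac{1}{22894} = \left(\frac{11}{14} - 24174\right) \frac{1}{22894} = \left(- \frac{338425}{14}\right) \frac{1}{22894} = - \frac{338425}{320516}$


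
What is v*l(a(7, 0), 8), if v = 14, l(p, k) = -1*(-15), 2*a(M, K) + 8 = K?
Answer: 210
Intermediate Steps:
a(M, K) = -4 + K/2
l(p, k) = 15
v*l(a(7, 0), 8) = 14*15 = 210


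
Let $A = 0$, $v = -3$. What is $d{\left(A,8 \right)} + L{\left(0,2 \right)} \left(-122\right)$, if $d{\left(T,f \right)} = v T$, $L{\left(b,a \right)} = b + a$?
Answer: $-244$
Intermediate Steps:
$L{\left(b,a \right)} = a + b$
$d{\left(T,f \right)} = - 3 T$
$d{\left(A,8 \right)} + L{\left(0,2 \right)} \left(-122\right) = \left(-3\right) 0 + \left(2 + 0\right) \left(-122\right) = 0 + 2 \left(-122\right) = 0 - 244 = -244$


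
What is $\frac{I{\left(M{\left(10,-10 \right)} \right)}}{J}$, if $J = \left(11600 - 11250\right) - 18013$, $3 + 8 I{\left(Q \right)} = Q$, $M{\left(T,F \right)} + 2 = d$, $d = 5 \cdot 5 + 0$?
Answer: $- \frac{5}{35326} \approx -0.00014154$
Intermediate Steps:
$d = 25$ ($d = 25 + 0 = 25$)
$M{\left(T,F \right)} = 23$ ($M{\left(T,F \right)} = -2 + 25 = 23$)
$I{\left(Q \right)} = - \frac{3}{8} + \frac{Q}{8}$
$J = -17663$ ($J = 350 - 18013 = -17663$)
$\frac{I{\left(M{\left(10,-10 \right)} \right)}}{J} = \frac{- \frac{3}{8} + \frac{1}{8} \cdot 23}{-17663} = \left(- \frac{3}{8} + \frac{23}{8}\right) \left(- \frac{1}{17663}\right) = \frac{5}{2} \left(- \frac{1}{17663}\right) = - \frac{5}{35326}$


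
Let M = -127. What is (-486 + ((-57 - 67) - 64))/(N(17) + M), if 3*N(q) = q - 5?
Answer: 674/123 ≈ 5.4797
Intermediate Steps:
N(q) = -5/3 + q/3 (N(q) = (q - 5)/3 = (-5 + q)/3 = -5/3 + q/3)
(-486 + ((-57 - 67) - 64))/(N(17) + M) = (-486 + ((-57 - 67) - 64))/((-5/3 + (⅓)*17) - 127) = (-486 + (-124 - 64))/((-5/3 + 17/3) - 127) = (-486 - 188)/(4 - 127) = -674/(-123) = -674*(-1/123) = 674/123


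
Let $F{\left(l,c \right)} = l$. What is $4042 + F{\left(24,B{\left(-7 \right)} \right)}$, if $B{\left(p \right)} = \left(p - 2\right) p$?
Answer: $4066$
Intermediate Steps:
$B{\left(p \right)} = p \left(-2 + p\right)$ ($B{\left(p \right)} = \left(-2 + p\right) p = p \left(-2 + p\right)$)
$4042 + F{\left(24,B{\left(-7 \right)} \right)} = 4042 + 24 = 4066$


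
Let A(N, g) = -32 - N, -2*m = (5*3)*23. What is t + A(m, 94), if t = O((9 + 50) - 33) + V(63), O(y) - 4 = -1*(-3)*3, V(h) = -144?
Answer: 19/2 ≈ 9.5000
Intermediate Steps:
m = -345/2 (m = -5*3*23/2 = -15*23/2 = -1/2*345 = -345/2 ≈ -172.50)
O(y) = 13 (O(y) = 4 - 1*(-3)*3 = 4 + 3*3 = 4 + 9 = 13)
t = -131 (t = 13 - 144 = -131)
t + A(m, 94) = -131 + (-32 - 1*(-345/2)) = -131 + (-32 + 345/2) = -131 + 281/2 = 19/2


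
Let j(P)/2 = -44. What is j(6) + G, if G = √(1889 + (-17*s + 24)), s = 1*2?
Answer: -88 + √1879 ≈ -44.653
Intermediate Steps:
s = 2
j(P) = -88 (j(P) = 2*(-44) = -88)
G = √1879 (G = √(1889 + (-17*2 + 24)) = √(1889 + (-34 + 24)) = √(1889 - 10) = √1879 ≈ 43.347)
j(6) + G = -88 + √1879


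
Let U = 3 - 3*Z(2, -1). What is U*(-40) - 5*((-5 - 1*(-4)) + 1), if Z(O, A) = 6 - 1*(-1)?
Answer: 720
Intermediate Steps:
Z(O, A) = 7 (Z(O, A) = 6 + 1 = 7)
U = -18 (U = 3 - 3*7 = 3 - 21 = -18)
U*(-40) - 5*((-5 - 1*(-4)) + 1) = -18*(-40) - 5*((-5 - 1*(-4)) + 1) = 720 - 5*((-5 + 4) + 1) = 720 - 5*(-1 + 1) = 720 - 5*0 = 720 + 0 = 720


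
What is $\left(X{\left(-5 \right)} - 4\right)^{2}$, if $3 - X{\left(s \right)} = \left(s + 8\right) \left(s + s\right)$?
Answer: $841$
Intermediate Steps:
$X{\left(s \right)} = 3 - 2 s \left(8 + s\right)$ ($X{\left(s \right)} = 3 - \left(s + 8\right) \left(s + s\right) = 3 - \left(8 + s\right) 2 s = 3 - 2 s \left(8 + s\right)$)
$\left(X{\left(-5 \right)} - 4\right)^{2} = \left(\left(3 - -80 - 2 \left(-5\right)^{2}\right) - 4\right)^{2} = \left(\left(3 + 80 - 50\right) + \left(-5 + 1\right)\right)^{2} = \left(\left(3 + 80 - 50\right) - 4\right)^{2} = \left(33 - 4\right)^{2} = 29^{2} = 841$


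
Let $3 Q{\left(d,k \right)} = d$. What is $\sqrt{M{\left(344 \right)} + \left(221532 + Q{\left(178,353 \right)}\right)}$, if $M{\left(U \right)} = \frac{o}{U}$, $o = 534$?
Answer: $\frac{\sqrt{14750108841}}{258} \approx 470.74$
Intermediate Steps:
$Q{\left(d,k \right)} = \frac{d}{3}$
$M{\left(U \right)} = \frac{534}{U}$
$\sqrt{M{\left(344 \right)} + \left(221532 + Q{\left(178,353 \right)}\right)} = \sqrt{\frac{534}{344} + \left(221532 + \frac{1}{3} \cdot 178\right)} = \sqrt{534 \cdot \frac{1}{344} + \left(221532 + \frac{178}{3}\right)} = \sqrt{\frac{267}{172} + \frac{664774}{3}} = \sqrt{\frac{114341929}{516}} = \frac{\sqrt{14750108841}}{258}$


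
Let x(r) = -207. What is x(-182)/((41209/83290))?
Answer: -17241030/41209 ≈ -418.38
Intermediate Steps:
x(-182)/((41209/83290)) = -207/(41209/83290) = -207/(41209*(1/83290)) = -207/41209/83290 = -207*83290/41209 = -17241030/41209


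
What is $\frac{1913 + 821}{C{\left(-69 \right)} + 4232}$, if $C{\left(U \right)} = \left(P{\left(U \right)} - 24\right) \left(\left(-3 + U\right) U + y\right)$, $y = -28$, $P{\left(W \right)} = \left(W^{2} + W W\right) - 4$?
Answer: $\frac{1367}{23452296} \approx 5.8289 \cdot 10^{-5}$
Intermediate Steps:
$P{\left(W \right)} = -4 + 2 W^{2}$ ($P{\left(W \right)} = \left(W^{2} + W^{2}\right) - 4 = 2 W^{2} - 4 = -4 + 2 W^{2}$)
$C{\left(U \right)} = \left(-28 + 2 U^{2}\right) \left(-28 + U \left(-3 + U\right)\right)$ ($C{\left(U \right)} = \left(\left(-4 + 2 U^{2}\right) - 24\right) \left(\left(-3 + U\right) U - 28\right) = \left(-28 + 2 U^{2}\right) \left(U \left(-3 + U\right) - 28\right) = \left(-28 + 2 U^{2}\right) \left(-28 + U \left(-3 + U\right)\right)$)
$\frac{1913 + 821}{C{\left(-69 \right)} + 4232} = \frac{1913 + 821}{\left(784 - 84 \left(-69\right)^{2} - 6 \left(-69\right)^{3} + 2 \left(-69\right)^{4} + 84 \left(-69\right)\right) + 4232} = \frac{2734}{\left(784 - 399924 - -1971054 + 2 \cdot 22667121 - 5796\right) + 4232} = \frac{2734}{\left(784 - 399924 + 1971054 + 45334242 - 5796\right) + 4232} = \frac{2734}{46900360 + 4232} = \frac{2734}{46904592} = 2734 \cdot \frac{1}{46904592} = \frac{1367}{23452296}$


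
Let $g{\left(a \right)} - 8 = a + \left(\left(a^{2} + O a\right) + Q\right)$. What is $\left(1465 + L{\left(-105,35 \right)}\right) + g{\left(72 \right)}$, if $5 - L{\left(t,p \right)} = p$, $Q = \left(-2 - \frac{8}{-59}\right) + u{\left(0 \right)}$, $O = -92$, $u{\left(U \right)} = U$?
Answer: $\frac{4315}{59} \approx 73.136$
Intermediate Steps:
$Q = - \frac{110}{59}$ ($Q = \left(-2 - \frac{8}{-59}\right) + 0 = \left(-2 - - \frac{8}{59}\right) + 0 = \left(-2 + \frac{8}{59}\right) + 0 = - \frac{110}{59} + 0 = - \frac{110}{59} \approx -1.8644$)
$L{\left(t,p \right)} = 5 - p$
$g{\left(a \right)} = \frac{362}{59} + a^{2} - 91 a$ ($g{\left(a \right)} = 8 - \left(\frac{110}{59} - a^{2} + 91 a\right) = \frac{362}{59} + a^{2} - 91 a$)
$\left(1465 + L{\left(-105,35 \right)}\right) + g{\left(72 \right)} = \left(1465 + \left(5 - 35\right)\right) + \left(\frac{362}{59} + 72^{2} - 6552\right) = \left(1465 + \left(5 - 35\right)\right) + \left(\frac{362}{59} + 5184 - 6552\right) = \left(1465 - 30\right) - \frac{80350}{59} = 1435 - \frac{80350}{59} = \frac{4315}{59}$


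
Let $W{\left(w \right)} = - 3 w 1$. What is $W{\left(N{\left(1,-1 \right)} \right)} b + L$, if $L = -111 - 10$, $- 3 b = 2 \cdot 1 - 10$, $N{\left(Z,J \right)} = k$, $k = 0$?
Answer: $-121$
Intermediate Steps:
$N{\left(Z,J \right)} = 0$
$W{\left(w \right)} = - 3 w$
$b = \frac{8}{3}$ ($b = - \frac{2 \cdot 1 - 10}{3} = - \frac{2 - 10}{3} = \left(- \frac{1}{3}\right) \left(-8\right) = \frac{8}{3} \approx 2.6667$)
$L = -121$ ($L = -111 - 10 = -121$)
$W{\left(N{\left(1,-1 \right)} \right)} b + L = \left(-3\right) 0 \cdot \frac{8}{3} - 121 = 0 \cdot \frac{8}{3} - 121 = 0 - 121 = -121$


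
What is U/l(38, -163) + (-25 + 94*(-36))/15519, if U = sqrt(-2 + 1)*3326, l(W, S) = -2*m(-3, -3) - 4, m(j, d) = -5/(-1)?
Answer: -487/2217 - 1663*I/7 ≈ -0.21967 - 237.57*I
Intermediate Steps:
m(j, d) = 5 (m(j, d) = -5*(-1) = 5)
l(W, S) = -14 (l(W, S) = -2*5 - 4 = -10 - 4 = -14)
U = 3326*I (U = sqrt(-1)*3326 = I*3326 = 3326*I ≈ 3326.0*I)
U/l(38, -163) + (-25 + 94*(-36))/15519 = (3326*I)/(-14) + (-25 + 94*(-36))/15519 = (3326*I)*(-1/14) + (-25 - 3384)*(1/15519) = -1663*I/7 - 3409*1/15519 = -1663*I/7 - 487/2217 = -487/2217 - 1663*I/7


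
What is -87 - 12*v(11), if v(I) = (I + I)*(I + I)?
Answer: -5895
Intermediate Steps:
v(I) = 4*I**2 (v(I) = (2*I)*(2*I) = 4*I**2)
-87 - 12*v(11) = -87 - 48*11**2 = -87 - 48*121 = -87 - 12*484 = -87 - 5808 = -5895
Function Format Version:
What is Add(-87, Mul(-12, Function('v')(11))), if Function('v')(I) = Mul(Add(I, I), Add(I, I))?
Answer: -5895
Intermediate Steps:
Function('v')(I) = Mul(4, Pow(I, 2)) (Function('v')(I) = Mul(Mul(2, I), Mul(2, I)) = Mul(4, Pow(I, 2)))
Add(-87, Mul(-12, Function('v')(11))) = Add(-87, Mul(-12, Mul(4, Pow(11, 2)))) = Add(-87, Mul(-12, Mul(4, 121))) = Add(-87, Mul(-12, 484)) = Add(-87, -5808) = -5895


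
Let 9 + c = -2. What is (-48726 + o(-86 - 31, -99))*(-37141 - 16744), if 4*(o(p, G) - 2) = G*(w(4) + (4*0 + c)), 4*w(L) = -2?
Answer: 20881245775/8 ≈ 2.6102e+9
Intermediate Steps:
c = -11 (c = -9 - 2 = -11)
w(L) = -1/2 (w(L) = (1/4)*(-2) = -1/2)
o(p, G) = 2 - 23*G/8 (o(p, G) = 2 + (G*(-1/2 + (4*0 - 11)))/4 = 2 + (G*(-1/2 + (0 - 11)))/4 = 2 + (G*(-1/2 - 11))/4 = 2 + (G*(-23/2))/4 = 2 + (-23*G/2)/4 = 2 - 23*G/8)
(-48726 + o(-86 - 31, -99))*(-37141 - 16744) = (-48726 + (2 - 23/8*(-99)))*(-37141 - 16744) = (-48726 + (2 + 2277/8))*(-53885) = (-48726 + 2293/8)*(-53885) = -387515/8*(-53885) = 20881245775/8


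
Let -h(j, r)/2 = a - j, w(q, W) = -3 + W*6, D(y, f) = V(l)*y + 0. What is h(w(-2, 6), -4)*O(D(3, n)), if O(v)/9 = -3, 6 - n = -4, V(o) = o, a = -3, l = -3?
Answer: -1944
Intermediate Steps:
n = 10 (n = 6 - 1*(-4) = 6 + 4 = 10)
D(y, f) = -3*y (D(y, f) = -3*y + 0 = -3*y)
O(v) = -27 (O(v) = 9*(-3) = -27)
w(q, W) = -3 + 6*W
h(j, r) = 6 + 2*j (h(j, r) = -2*(-3 - j) = 6 + 2*j)
h(w(-2, 6), -4)*O(D(3, n)) = (6 + 2*(-3 + 6*6))*(-27) = (6 + 2*(-3 + 36))*(-27) = (6 + 2*33)*(-27) = (6 + 66)*(-27) = 72*(-27) = -1944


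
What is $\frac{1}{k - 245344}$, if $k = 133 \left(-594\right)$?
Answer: $- \frac{1}{324346} \approx -3.0831 \cdot 10^{-6}$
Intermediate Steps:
$k = -79002$
$\frac{1}{k - 245344} = \frac{1}{-79002 - 245344} = \frac{1}{-324346} = - \frac{1}{324346}$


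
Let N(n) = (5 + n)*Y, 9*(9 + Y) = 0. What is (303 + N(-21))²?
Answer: 199809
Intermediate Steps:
Y = -9 (Y = -9 + (⅑)*0 = -9 + 0 = -9)
N(n) = -45 - 9*n (N(n) = (5 + n)*(-9) = -45 - 9*n)
(303 + N(-21))² = (303 + (-45 - 9*(-21)))² = (303 + (-45 + 189))² = (303 + 144)² = 447² = 199809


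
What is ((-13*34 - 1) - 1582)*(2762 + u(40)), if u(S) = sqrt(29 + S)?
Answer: -5593050 - 2025*sqrt(69) ≈ -5.6099e+6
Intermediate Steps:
((-13*34 - 1) - 1582)*(2762 + u(40)) = ((-13*34 - 1) - 1582)*(2762 + sqrt(29 + 40)) = ((-442 - 1) - 1582)*(2762 + sqrt(69)) = (-443 - 1582)*(2762 + sqrt(69)) = -2025*(2762 + sqrt(69)) = -5593050 - 2025*sqrt(69)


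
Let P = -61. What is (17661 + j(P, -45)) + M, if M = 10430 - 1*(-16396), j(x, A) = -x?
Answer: 44548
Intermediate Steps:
M = 26826 (M = 10430 + 16396 = 26826)
(17661 + j(P, -45)) + M = (17661 - 1*(-61)) + 26826 = (17661 + 61) + 26826 = 17722 + 26826 = 44548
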